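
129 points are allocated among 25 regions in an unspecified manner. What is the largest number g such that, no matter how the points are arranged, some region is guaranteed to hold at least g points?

By pigeonhole, the 25 regions are the holes and the 129 points are the pigeons.
If every region held at most 5 points, the total would be at most 25 × 5 = 125, which is less than 129.
So some region holds at least ⌈129/25⌉ = 6 points.

6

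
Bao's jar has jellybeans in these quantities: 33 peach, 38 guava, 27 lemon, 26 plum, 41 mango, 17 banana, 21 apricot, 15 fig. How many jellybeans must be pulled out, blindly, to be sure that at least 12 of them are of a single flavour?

By the pigeonhole principle, the 8 flavours are the holes; the jellybeans drawn are the pigeons.
To avoid 12 of any one flavour, the worst case takes at most 11 of each flavour.
That gives 11 + 11 + 11 + 11 + 11 + 11 + 11 + 11 = 88 jellybeans with no flavour reaching 12.
The next jellybean forces some flavour to 12, so 88 + 1 = 89.

89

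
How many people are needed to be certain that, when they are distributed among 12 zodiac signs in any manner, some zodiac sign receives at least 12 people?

133

With 132 people one could put exactly 11 in each of the 12 zodiac signs, and no zodiac sign would reach 12.
By the pigeonhole principle, one more person must land in a zodiac sign that already has 11, giving it 12.
So 12 × 11 + 1 = 133 people are required.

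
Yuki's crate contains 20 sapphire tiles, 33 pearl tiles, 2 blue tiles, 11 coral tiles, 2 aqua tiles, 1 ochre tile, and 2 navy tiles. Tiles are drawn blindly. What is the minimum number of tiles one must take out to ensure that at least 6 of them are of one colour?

An adversary could hand out at most 5 tiles per colour (4 colours run out sooner): 5 + 5 + 2 + 5 + 2 + 1 + 2 = 22 tiles and still no colour has 6.
One more tile lands in a colour already at 5, so 23 draws are enough and 22 are not.

23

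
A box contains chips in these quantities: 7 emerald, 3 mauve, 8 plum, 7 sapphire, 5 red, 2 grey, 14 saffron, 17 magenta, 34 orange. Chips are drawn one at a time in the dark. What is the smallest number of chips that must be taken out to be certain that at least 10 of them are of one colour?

An adversary could hand out at most 9 chips per colour (6 colours run out sooner): 7 + 3 + 8 + 7 + 5 + 2 + 9 + 9 + 9 = 59 chips and still no colour has 10.
One more chip lands in a colour already at 9, so 60 draws are enough and 59 are not.

60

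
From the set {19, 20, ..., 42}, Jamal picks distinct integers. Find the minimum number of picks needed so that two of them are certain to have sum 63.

14

Group the elements by complementary pair {x, 63−x}: {21,42}, {22,41}, {23,40}, …, giving 11 two-element pairs and 2 integers whose partner 63−x falls outside [19,42].
Treating each of those 13 groups as a pigeonhole, one can pick one integer per group — 13 integers — with no two summing to 63.
The 14th integer lands in an occupied pair, forcing a sum of 63.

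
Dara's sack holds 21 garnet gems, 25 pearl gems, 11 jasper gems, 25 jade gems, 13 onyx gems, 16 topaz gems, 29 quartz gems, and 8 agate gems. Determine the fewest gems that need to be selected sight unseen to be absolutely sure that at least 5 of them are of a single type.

33

By the pigeonhole principle, the 8 types are the holes; the gems drawn are the pigeons.
To avoid 5 of any one type, the worst case takes at most 4 of each type.
That gives 4 + 4 + 4 + 4 + 4 + 4 + 4 + 4 = 32 gems with no type reaching 5.
The next gem forces some type to 5, so 32 + 1 = 33.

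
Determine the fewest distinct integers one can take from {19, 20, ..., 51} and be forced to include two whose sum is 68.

19

Two chosen integers sum to 68 exactly when both halves of some pair {x, 68−x} with 19 ≤ x ≤ 68−x ≤ 49 are chosen — 15 such pairs.
The remaining 3 elements (those with no distinct partner in range) can never complete a 68-sum, so the worst case takes all of them and one from each pair: 3 + 15 = 18.
The 19th integer has to be the second member of some pair, so 18 + 1 = 19.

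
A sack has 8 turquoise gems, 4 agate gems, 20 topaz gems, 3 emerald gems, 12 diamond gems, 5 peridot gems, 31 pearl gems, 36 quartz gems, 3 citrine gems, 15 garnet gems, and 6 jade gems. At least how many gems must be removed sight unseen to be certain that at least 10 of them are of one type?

An adversary could hand out at most 9 gems per type (6 types run out sooner): 8 + 4 + 9 + 3 + 9 + 5 + 9 + 9 + 3 + 9 + 6 = 74 gems and still no type has 10.
One more gem lands in a type already at 9, so 75 draws are enough and 74 are not.

75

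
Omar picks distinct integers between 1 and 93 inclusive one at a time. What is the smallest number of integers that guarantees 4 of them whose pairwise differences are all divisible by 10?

Integers whose pairwise differences are multiples of 10 are exactly those sharing a remainder mod 10. Pigeonhole: the 10 residue classes mod 10 are the pigeonholes.
With 30 integers one could put 3 in each residue class and have no class reach 4.
The 31st integer pushes some class to 4, so 10·3 + 1 = 31.

31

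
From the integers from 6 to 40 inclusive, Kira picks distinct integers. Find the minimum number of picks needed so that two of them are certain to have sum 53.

Group the elements by complementary pair {x, 53−x}: {13,40}, {14,39}, {15,38}, …, giving 14 two-element pairs and 7 integers whose partner 53−x falls outside [6,40].
Pigeonhole: treating each of those 21 groups as a pigeonhole, one can pick one integer per group — 21 integers — with no two summing to 53.
The 22nd integer lands in an occupied pair, forcing a sum of 53.

22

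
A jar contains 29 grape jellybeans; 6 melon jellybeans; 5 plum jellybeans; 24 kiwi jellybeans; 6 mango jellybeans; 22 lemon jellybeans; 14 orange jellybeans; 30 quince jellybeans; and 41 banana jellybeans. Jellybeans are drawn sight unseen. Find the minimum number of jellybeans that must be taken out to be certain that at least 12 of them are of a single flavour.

An adversary could hand out at most 11 jellybeans per flavour (melon, plum, mango run out sooner): 11 + 6 + 5 + 11 + 6 + 11 + 11 + 11 + 11 = 83 jellybeans and still no flavour has 12.
By the pigeonhole principle, one more jellybean lands in a flavour already at 11, so 84 draws are enough and 83 are not.

84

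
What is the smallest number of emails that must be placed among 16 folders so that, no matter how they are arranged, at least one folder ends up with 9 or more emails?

With 128 emails one could put exactly 8 in each of the 16 folders, and no folder would reach 9.
One more email must land in a folder that already has 8, giving it 9.
So 16 × 8 + 1 = 129 emails are required.

129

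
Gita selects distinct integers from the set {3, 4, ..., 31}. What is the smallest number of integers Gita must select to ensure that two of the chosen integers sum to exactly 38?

Group the elements by complementary pair {x, 38−x}: {7,31}, {8,30}, {9,29}, …, giving 12 two-element pairs, the single value 19 (it cannot pair with itself since the integers are distinct), and 4 integers whose partner 38−x falls outside [3,31].
Treating each of those 17 groups as a pigeonhole, one can pick one integer per group — 17 integers — with no two summing to 38.
The 18th integer lands in an occupied pair, forcing a sum of 38.

18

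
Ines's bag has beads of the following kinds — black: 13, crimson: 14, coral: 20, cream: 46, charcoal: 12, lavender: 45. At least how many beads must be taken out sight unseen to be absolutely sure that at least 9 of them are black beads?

In the worst case for collecting black beads, every non-black bead comes out first.
There are 14 + 20 + 46 + 12 + 45 = 137 non-black beads altogether.
After those, each further bead must be black, so 137 + 9 = 146 draws guarantee 9 black beads.

146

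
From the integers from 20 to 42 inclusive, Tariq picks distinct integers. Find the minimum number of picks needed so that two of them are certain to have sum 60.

14

Two chosen integers sum to 60 exactly when both halves of some pair {x, 60−x} with 20 ≤ x ≤ 60−x ≤ 40 are chosen — 10 such pairs.
The remaining 3 elements (those with no distinct partner in range) can never complete a 60-sum, so the worst case takes all of them and one from each pair: 3 + 10 = 13.
The 14th integer has to be the second member of some pair, so 13 + 1 = 14.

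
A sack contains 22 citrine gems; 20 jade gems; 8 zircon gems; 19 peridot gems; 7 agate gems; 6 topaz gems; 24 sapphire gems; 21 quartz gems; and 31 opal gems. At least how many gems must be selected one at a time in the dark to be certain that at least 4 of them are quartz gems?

In the worst case for collecting quartz gems, every non-quartz gem comes out first.
There are 22 + 20 + 8 + 19 + 7 + 6 + 24 + 31 = 137 non-quartz gems altogether.
After those, each further gem must be quartz, so 137 + 4 = 141 draws guarantee 4 quartz gems.

141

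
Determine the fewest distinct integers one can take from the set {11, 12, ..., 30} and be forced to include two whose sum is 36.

14

A set avoiding the sum 36 can contain at most one of each pair {x, 36−x}, plus the 6 elements whose complement lies outside the range or equal to its own complement.
The integers 18, …, 30 (13 of them) are such a set: any two sum to at least 18+19 = 37 > 36.
Any 14th integer completes one of the 7 pairs, so 14 choices force a sum of 36.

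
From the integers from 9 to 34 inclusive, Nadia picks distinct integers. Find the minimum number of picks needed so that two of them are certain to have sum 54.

20

Two chosen integers sum to 54 exactly when both halves of some pair {x, 54−x} with 20 ≤ x ≤ 54−x ≤ 34 are chosen — 7 such pairs.
The remaining 12 elements (those with no distinct partner in range) can never complete a 54-sum, so the worst case takes all of them and one from each pair: 12 + 7 = 19.
The 20th integer has to be the second member of some pair, so 19 + 1 = 20.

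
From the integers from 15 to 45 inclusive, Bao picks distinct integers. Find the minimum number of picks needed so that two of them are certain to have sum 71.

Group the elements by complementary pair {x, 71−x}: {26,45}, {27,44}, {28,43}, …, giving 10 two-element pairs and 11 integers whose partner 71−x falls outside [15,45].
By pigeonhole, treating each of those 21 groups as a pigeonhole, one can pick one integer per group — 21 integers — with no two summing to 71.
The 22nd integer lands in an occupied pair, forcing a sum of 71.

22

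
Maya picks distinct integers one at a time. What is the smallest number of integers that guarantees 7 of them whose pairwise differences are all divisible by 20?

121

Integers whose pairwise differences are multiples of 20 are exactly those sharing a remainder mod 20. By pigeonhole, the 20 residue classes mod 20 are the pigeonholes.
With 120 integers one could put 6 in each residue class and have no class reach 7.
The 121st integer pushes some class to 7, so 20·6 + 1 = 121.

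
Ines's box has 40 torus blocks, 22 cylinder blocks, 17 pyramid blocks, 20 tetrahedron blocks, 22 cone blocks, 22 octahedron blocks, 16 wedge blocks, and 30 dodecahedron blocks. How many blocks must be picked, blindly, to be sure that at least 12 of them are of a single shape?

An adversary could hand out at most 11 blocks per shape: 11 + 11 + 11 + 11 + 11 + 11 + 11 + 11 = 88 blocks and still no shape has 12.
One more block lands in a shape already at 11, so 89 draws are enough and 88 are not.

89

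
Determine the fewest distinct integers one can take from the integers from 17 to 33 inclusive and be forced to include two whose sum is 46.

12

A set avoiding the sum 46 can contain at most one of each pair {x, 46−x}, plus the 5 elements whose complement lies outside the range or equal to its own complement.
The integers 23, …, 33 (11 of them) are such a set: any two sum to at least 23+24 = 47 > 46.
Any 12th integer completes one of the 6 pairs, so 12 choices force a sum of 46.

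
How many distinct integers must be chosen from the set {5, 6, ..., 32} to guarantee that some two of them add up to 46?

20

Group the elements by complementary pair {x, 46−x}: {14,32}, {15,31}, {16,30}, …, giving 9 two-element pairs, the single value 23 (it cannot pair with itself since the integers are distinct), and 9 integers whose partner 46−x falls outside [5,32].
Treating each of those 19 groups as a pigeonhole, one can pick one integer per group — 19 integers — with no two summing to 46.
The 20th integer lands in an occupied pair, forcing a sum of 46.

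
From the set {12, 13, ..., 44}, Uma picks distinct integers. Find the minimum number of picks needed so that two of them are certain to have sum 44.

24

Two chosen integers sum to 44 exactly when both halves of some pair {x, 44−x} with 12 ≤ x ≤ 44−x ≤ 32 are chosen — 10 such pairs.
The remaining 13 elements (those with no distinct partner in range) can never complete a 44-sum, so the worst case takes all of them and one from each pair: 13 + 10 = 23.
Pigeonhole: the 24th integer has to be the second member of some pair, so 23 + 1 = 24.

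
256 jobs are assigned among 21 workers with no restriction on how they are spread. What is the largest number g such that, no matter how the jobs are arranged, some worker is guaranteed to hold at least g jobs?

13

The 21 workers are the holes and the 256 jobs are the pigeons.
If every worker held at most 12 jobs, the total would be at most 21 × 12 = 252, which is less than 256.
So some worker holds at least ⌈256/21⌉ = 13 jobs.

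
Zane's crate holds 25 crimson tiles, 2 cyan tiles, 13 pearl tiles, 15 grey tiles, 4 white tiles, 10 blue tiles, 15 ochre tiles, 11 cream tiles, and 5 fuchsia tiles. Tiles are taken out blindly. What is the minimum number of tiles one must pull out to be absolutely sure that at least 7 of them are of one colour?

By the pigeonhole principle, the 9 colours are the holes; the tiles drawn are the pigeons.
To avoid 7 of any one colour, the worst case takes at most 6 of each colour, or every tile of a colour that has fewer than 6.
That gives 6 + 2 + 6 + 6 + 4 + 6 + 6 + 6 + 5 = 47 tiles with no colour reaching 7.
The next tile forces some colour to 7, so 47 + 1 = 48.

48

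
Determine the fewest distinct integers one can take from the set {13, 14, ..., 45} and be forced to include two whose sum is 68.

23

Group the elements by complementary pair {x, 68−x}: {23,45}, {24,44}, {25,43}, …, giving 11 two-element pairs; the single value 34 (it cannot pair with itself since the integers are distinct); and 10 integers whose partner 68−x falls outside [13,45].
By the pigeonhole principle, treating each of those 22 groups as a pigeonhole, one can pick one integer per group — 22 integers — with no two summing to 68.
The 23rd integer lands in an occupied pair, forcing a sum of 68.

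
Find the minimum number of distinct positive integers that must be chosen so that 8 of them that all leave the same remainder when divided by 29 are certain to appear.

The 29 residue classes mod 29 are the pigeonholes.
With 203 integers one could put 7 in each residue class and have no class reach 8.
The 204th integer pushes some class to 8, so 29·7 + 1 = 204.

204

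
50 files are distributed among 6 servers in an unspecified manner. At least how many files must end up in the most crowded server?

The 6 servers are the holes and the 50 files are the pigeons.
If every server held at most 8 files, the total would be at most 6 × 8 = 48, which is less than 50.
So some server holds at least ⌈50/6⌉ = 9 files.

9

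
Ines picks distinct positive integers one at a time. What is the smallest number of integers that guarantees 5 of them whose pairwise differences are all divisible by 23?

93

Integers whose pairwise differences are multiples of 23 are exactly those sharing a remainder mod 23. By the pigeonhole principle, the 23 residue classes mod 23 are the pigeonholes.
With 92 integers one could put 4 in each residue class and have no class reach 5.
The 93rd integer pushes some class to 5, so 23·4 + 1 = 93.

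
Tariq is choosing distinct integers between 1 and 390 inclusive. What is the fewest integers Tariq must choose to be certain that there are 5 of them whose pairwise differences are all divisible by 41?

165

Integers whose pairwise differences are multiples of 41 are exactly those sharing a remainder mod 41. By the pigeonhole principle, the 41 residue classes mod 41 are the pigeonholes.
With 164 integers one could put 4 in each residue class and have no class reach 5.
The 165th integer pushes some class to 5, so 41·4 + 1 = 165.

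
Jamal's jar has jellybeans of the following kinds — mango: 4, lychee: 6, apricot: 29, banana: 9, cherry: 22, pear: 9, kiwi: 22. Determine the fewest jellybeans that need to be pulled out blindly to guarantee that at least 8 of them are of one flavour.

An adversary could hand out at most 7 jellybeans per flavour (mango, lychee run out sooner): 4 + 6 + 7 + 7 + 7 + 7 + 7 = 45 jellybeans and still no flavour has 8.
One more jellybean lands in a flavour already at 7, so 46 draws are enough and 45 are not.

46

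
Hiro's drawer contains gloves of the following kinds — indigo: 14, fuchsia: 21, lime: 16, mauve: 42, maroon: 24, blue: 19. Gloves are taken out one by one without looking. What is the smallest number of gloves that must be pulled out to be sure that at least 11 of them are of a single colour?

61

Pigeonhole: the 6 colours are the holes; the gloves drawn are the pigeons.
To avoid 11 of any one colour, the worst case takes at most 10 of each colour.
That gives 10 + 10 + 10 + 10 + 10 + 10 = 60 gloves with no colour reaching 11.
The next glove forces some colour to 11, so 60 + 1 = 61.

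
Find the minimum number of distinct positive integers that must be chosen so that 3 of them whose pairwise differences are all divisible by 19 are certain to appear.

39

Integers whose pairwise differences are multiples of 19 are exactly those sharing a remainder mod 19. By pigeonhole, the 19 residue classes mod 19 are the pigeonholes.
With 38 integers one could put 2 in each residue class and have no class reach 3.
The 39th integer pushes some class to 3, so 19·2 + 1 = 39.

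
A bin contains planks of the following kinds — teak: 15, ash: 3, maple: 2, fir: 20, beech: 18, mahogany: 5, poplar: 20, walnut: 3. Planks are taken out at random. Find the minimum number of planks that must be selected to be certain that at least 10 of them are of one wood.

The 8 woods are the holes; the planks drawn are the pigeons.
To avoid 10 of any one wood, the worst case takes at most 9 of each wood, or every plank of a wood that has fewer than 9.
That gives 9 + 3 + 2 + 9 + 9 + 5 + 9 + 3 = 49 planks with no wood reaching 10.
The next plank forces some wood to 10, so 49 + 1 = 50.

50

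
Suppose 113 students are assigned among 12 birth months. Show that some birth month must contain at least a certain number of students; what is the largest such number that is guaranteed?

The 12 birth months are the holes and the 113 students are the pigeons.
If every birth month held at most 9 students, the total would be at most 12 × 9 = 108, which is less than 113.
So some birth month holds at least ⌈113/12⌉ = 10 students.

10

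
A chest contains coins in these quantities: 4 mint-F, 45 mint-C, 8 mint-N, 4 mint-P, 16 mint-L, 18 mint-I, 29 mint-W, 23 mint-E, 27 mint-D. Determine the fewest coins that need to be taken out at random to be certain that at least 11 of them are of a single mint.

An adversary could hand out at most 10 coins per mint (mint-F, mint-N, mint-P run out sooner): 4 + 10 + 8 + 4 + 10 + 10 + 10 + 10 + 10 = 76 coins and still no mint has 11.
One more coin lands in a mint already at 10, so 77 draws are enough and 76 are not.

77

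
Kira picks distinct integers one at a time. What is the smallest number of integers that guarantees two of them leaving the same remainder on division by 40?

The 40 residue classes mod 40 are the pigeonholes.
With 40 integers one could put 1 in each residue class and have no class reach 2.
The 41st integer pushes some class to 2, so 40·1 + 1 = 41.

41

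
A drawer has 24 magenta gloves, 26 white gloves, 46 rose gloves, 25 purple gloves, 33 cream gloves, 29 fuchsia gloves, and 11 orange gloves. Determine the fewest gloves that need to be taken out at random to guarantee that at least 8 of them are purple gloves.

In the worst case for collecting purple gloves, every non-purple glove comes out first.
There are 24 + 26 + 46 + 33 + 29 + 11 = 169 non-purple gloves altogether.
After those, each further glove must be purple, so 169 + 8 = 177 draws guarantee 8 purple gloves.

177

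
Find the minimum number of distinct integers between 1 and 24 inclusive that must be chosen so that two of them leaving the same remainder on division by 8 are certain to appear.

9

The 8 residue classes mod 8 are the pigeonholes.
With 8 integers one could put 1 in each residue class and have no class reach 2.
The 9th integer pushes some class to 2, so 8·1 + 1 = 9.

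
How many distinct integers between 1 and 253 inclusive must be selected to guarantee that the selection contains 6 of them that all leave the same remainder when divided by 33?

The 33 residue classes mod 33 are the pigeonholes.
With 165 integers one could put 5 in each residue class and have no class reach 6.
The 166th integer pushes some class to 6, so 33·5 + 1 = 166.

166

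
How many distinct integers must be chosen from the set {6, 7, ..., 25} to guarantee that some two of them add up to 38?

A set avoiding the sum 38 can contain at most one of each pair {x, 38−x}, plus the 8 elements whose complement lies outside the range or equal to its own complement.
The integers 6, …, 19 (14 of them) are such a set: any two sum to at least 6+7 = 13 and at most 18+19 = 37 < 38.
By pigeonhole, any 15th integer completes one of the 6 pairs, so 15 choices force a sum of 38.

15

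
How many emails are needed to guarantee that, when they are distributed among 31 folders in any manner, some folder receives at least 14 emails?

With 403 emails one could put exactly 13 in each of the 31 folders, and no folder would reach 14.
Pigeonhole: one more email must land in a folder that already has 13, giving it 14.
So 31 × 13 + 1 = 404 emails are required.

404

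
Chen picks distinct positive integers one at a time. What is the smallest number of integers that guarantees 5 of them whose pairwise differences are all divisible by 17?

69

Integers whose pairwise differences are multiples of 17 are exactly those sharing a remainder mod 17. By pigeonhole, the 17 residue classes mod 17 are the pigeonholes.
With 68 integers one could put 4 in each residue class and have no class reach 5.
The 69th integer pushes some class to 5, so 17·4 + 1 = 69.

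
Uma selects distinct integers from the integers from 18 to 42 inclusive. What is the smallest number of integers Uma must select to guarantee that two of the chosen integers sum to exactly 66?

17

Group the elements by complementary pair {x, 66−x}: {24,42}, {25,41}, {26,40}, …, giving 9 two-element pairs, the single value 33 (it cannot pair with itself since the integers are distinct), and 6 integers whose partner 66−x falls outside [18,42].
By the pigeonhole principle, treating each of those 16 groups as a pigeonhole, one can pick one integer per group — 16 integers — with no two summing to 66.
The 17th integer lands in an occupied pair, forcing a sum of 66.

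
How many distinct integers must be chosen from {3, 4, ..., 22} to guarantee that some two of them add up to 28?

Two chosen integers sum to 28 exactly when both halves of some pair {x, 28−x} with 6 ≤ x ≤ 28−x ≤ 22 are chosen — 8 such pairs.
The remaining 4 elements (those with no distinct partner in range) can never complete a 28-sum, so the worst case takes all of them and one from each pair: 4 + 8 = 12.
The 13th integer has to be the second member of some pair, so 12 + 1 = 13.

13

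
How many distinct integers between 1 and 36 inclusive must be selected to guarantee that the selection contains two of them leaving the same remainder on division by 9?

10

The 9 residue classes mod 9 are the pigeonholes.
With 9 integers one could put 1 in each residue class and have no class reach 2.
The 10th integer pushes some class to 2, so 9·1 + 1 = 10.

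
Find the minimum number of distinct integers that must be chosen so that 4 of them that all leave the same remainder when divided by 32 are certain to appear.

The 32 residue classes mod 32 are the pigeonholes.
With 96 integers one could put 3 in each residue class and have no class reach 4.
The 97th integer pushes some class to 4, so 32·3 + 1 = 97.

97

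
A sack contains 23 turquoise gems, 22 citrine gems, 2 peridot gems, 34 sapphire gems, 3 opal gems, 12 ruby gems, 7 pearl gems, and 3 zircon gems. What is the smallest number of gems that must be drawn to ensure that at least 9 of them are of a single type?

Pigeonhole: put each drawn gem into a box by type. The largest draw with every box below 9 takes min(count, 8) from each type; types with fewer than 8 contribute all they have.
Σ min(cᵢ, 8) = 8 + 8 + 2 + 8 + 3 + 8 + 7 + 3 = 47.
Draw number 47 + 1 = 48 must push one box to 9.

48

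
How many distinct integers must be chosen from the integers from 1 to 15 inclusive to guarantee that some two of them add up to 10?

A set avoiding the sum 10 can contain at most one of each pair {x, 10−x}, plus the 7 elements whose complement lies outside the range or equal to its own complement.
The integers 5, …, 15 (11 of them) are such a set: any two sum to at least 5+6 = 11 > 10.
Any 12th integer completes one of the 4 pairs, so 12 choices force a sum of 10.

12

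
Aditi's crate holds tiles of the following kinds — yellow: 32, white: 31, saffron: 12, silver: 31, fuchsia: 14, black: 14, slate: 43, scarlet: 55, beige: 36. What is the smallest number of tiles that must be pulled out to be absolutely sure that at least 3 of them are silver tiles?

240

In the worst case for collecting silver tiles, every non-silver tile comes out first.
There are 32 + 31 + 12 + 14 + 14 + 43 + 55 + 36 = 237 non-silver tiles altogether.
After those, each further tile must be silver, so 237 + 3 = 240 draws guarantee 3 silver tiles.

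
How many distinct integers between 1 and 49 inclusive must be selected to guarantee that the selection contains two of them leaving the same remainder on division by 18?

By pigeonhole, the 18 residue classes mod 18 are the pigeonholes.
With 18 integers one could put 1 in each residue class and have no class reach 2.
The 19th integer pushes some class to 2, so 18·1 + 1 = 19.

19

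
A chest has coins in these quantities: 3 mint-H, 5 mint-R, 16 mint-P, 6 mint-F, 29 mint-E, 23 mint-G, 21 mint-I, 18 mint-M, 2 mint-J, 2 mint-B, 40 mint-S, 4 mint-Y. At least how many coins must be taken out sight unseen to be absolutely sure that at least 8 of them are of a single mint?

65

The 12 mints are the holes; the coins drawn are the pigeons.
To avoid 8 of any one mint, the worst case takes at most 7 of each mint, or every coin of a mint that has fewer than 7.
That gives 3 + 5 + 7 + 6 + 7 + 7 + 7 + 7 + 2 + 2 + 7 + 4 = 64 coins with no mint reaching 8.
The next coin forces some mint to 8, so 64 + 1 = 65.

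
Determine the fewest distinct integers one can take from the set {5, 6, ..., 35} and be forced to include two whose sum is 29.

Two chosen integers sum to 29 exactly when both halves of some pair {x, 29−x} with 5 ≤ x ≤ 29−x ≤ 24 are chosen — 10 such pairs.
The remaining 11 elements (those with no distinct partner in range) can never complete a 29-sum, so the worst case takes all of them and one from each pair: 11 + 10 = 21.
Pigeonhole: the 22nd integer has to be the second member of some pair, so 21 + 1 = 22.

22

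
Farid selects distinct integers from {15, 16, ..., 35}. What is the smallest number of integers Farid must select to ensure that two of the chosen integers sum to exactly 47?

13

Group the elements by complementary pair {x, 47−x}: {15,32}, {16,31}, {17,30}, …, giving 9 two-element pairs and 3 integers whose partner 47−x falls outside [15,35].
Treating each of those 12 groups as a pigeonhole, one can pick one integer per group — 12 integers — with no two summing to 47.
The 13th integer lands in an occupied pair, forcing a sum of 47.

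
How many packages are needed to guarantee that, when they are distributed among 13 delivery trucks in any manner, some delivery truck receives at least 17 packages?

209

With 208 packages one could put exactly 16 in each of the 13 delivery trucks, and no delivery truck would reach 17.
One more package must land in a delivery truck that already has 16, giving it 17.
So 13 × 16 + 1 = 209 packages are required.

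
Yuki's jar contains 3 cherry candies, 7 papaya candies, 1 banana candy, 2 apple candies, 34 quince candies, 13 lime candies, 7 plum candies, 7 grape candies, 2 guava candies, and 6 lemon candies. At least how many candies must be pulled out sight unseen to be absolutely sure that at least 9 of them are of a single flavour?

52

The 10 flavours are the holes; the candies drawn are the pigeons.
To avoid 9 of any one flavour, the worst case takes at most 8 of each flavour, or every candy of a flavour that has fewer than 8.
That gives 3 + 7 + 1 + 2 + 8 + 8 + 7 + 7 + 2 + 6 = 51 candies with no flavour reaching 9.
The next candy forces some flavour to 9, so 51 + 1 = 52.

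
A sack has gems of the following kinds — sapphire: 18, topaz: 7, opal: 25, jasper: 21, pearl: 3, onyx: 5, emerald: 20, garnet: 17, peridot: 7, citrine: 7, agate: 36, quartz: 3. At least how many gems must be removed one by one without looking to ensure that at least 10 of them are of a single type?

Pigeonhole: the 12 types are the holes; the gems drawn are the pigeons.
To avoid 10 of any one type, the worst case takes at most 9 of each type, or every gem of a type that has fewer than 9.
That gives 9 + 7 + 9 + 9 + 3 + 5 + 9 + 9 + 7 + 7 + 9 + 3 = 86 gems with no type reaching 10.
The next gem forces some type to 10, so 86 + 1 = 87.

87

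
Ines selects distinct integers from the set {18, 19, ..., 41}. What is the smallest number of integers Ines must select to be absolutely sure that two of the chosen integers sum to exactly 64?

16

Two chosen integers sum to 64 exactly when both halves of some pair {x, 64−x} with 23 ≤ x ≤ 64−x ≤ 41 are chosen — 9 such pairs.
The remaining 6 elements (those with no distinct partner in range) can never complete a 64-sum, so the worst case takes all of them and one from each pair: 6 + 9 = 15.
By pigeonhole, the 16th integer has to be the second member of some pair, so 15 + 1 = 16.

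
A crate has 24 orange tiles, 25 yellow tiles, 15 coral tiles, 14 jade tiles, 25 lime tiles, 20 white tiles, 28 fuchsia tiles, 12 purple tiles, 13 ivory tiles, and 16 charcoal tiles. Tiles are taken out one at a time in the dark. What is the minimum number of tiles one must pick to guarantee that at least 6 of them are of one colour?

The 10 colours are the holes; the tiles drawn are the pigeons.
To avoid 6 of any one colour, the worst case takes at most 5 of each colour.
That gives 5 + 5 + 5 + 5 + 5 + 5 + 5 + 5 + 5 + 5 = 50 tiles with no colour reaching 6.
The next tile forces some colour to 6, so 50 + 1 = 51.

51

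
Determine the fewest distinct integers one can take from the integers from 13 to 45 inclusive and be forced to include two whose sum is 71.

Two chosen integers sum to 71 exactly when both halves of some pair {x, 71−x} with 26 ≤ x ≤ 71−x ≤ 45 are chosen — 10 such pairs.
The remaining 13 elements (those with no distinct partner in range) can never complete a 71-sum, so the worst case takes all of them and one from each pair: 13 + 10 = 23.
By the pigeonhole principle, the 24th integer has to be the second member of some pair, so 23 + 1 = 24.

24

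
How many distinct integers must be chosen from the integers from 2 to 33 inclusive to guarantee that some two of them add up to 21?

A set avoiding the sum 21 can contain at most one of each pair {x, 21−x}, plus the 14 elements whose complement lies outside the range.
The integers 11, …, 33 (23 of them) are such a set: any two sum to at least 11+12 = 23 > 21.
Pigeonhole: any 24th integer completes one of the 9 pairs, so 24 choices force a sum of 21.

24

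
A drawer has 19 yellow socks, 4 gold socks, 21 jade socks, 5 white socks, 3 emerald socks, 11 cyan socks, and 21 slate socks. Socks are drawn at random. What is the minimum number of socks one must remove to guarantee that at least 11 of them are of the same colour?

By pigeonhole, put each drawn sock into a box by colour. The largest draw with every box below 11 takes min(count, 10) from each colour; colours with fewer than 10 contribute all they have.
Σ min(cᵢ, 10) = 10 + 4 + 10 + 5 + 3 + 10 + 10 = 52.
Draw number 52 + 1 = 53 must push one box to 11.

53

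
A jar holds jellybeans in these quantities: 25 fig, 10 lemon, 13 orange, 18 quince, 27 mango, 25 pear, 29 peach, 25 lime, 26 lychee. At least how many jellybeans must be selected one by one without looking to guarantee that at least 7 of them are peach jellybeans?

In the worst case for collecting peach jellybeans, every non-peach jellybean comes out first.
There are 25 + 10 + 13 + 18 + 27 + 25 + 25 + 26 = 169 non-peach jellybeans altogether.
After those, each further jellybean must be peach, so 169 + 7 = 176 draws guarantee 7 peach jellybeans.

176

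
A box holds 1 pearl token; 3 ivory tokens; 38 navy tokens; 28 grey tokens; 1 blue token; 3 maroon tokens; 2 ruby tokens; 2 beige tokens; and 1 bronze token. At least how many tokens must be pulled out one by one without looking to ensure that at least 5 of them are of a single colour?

22

By pigeonhole, the 9 colours are the holes; the tokens drawn are the pigeons.
To avoid 5 of any one colour, the worst case takes at most 4 of each colour, or every token of a colour that has fewer than 4.
That gives 1 + 3 + 4 + 4 + 1 + 3 + 2 + 2 + 1 = 21 tokens with no colour reaching 5.
The next token forces some colour to 5, so 21 + 1 = 22.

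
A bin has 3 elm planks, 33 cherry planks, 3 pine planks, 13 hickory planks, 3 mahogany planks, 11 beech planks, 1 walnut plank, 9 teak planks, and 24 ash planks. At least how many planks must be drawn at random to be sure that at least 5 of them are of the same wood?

By pigeonhole, the 9 woods are the holes; the planks drawn are the pigeons.
To avoid 5 of any one wood, the worst case takes at most 4 of each wood, or every plank of a wood that has fewer than 4.
That gives 3 + 4 + 3 + 4 + 3 + 4 + 1 + 4 + 4 = 30 planks with no wood reaching 5.
The next plank forces some wood to 5, so 30 + 1 = 31.

31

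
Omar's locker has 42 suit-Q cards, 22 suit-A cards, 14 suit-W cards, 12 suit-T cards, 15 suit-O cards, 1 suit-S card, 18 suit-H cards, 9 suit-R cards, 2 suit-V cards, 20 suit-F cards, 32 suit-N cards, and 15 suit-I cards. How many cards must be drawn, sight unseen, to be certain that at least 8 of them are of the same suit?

74

Put each drawn card into a box by suit. The largest draw with every box below 8 takes min(count, 7) from each suit; suits with fewer than 7 contribute all they have.
Σ min(cᵢ, 7) = 7 + 7 + 7 + 7 + 7 + 1 + 7 + 7 + 2 + 7 + 7 + 7 = 73.
Draw number 73 + 1 = 74 must push one box to 8.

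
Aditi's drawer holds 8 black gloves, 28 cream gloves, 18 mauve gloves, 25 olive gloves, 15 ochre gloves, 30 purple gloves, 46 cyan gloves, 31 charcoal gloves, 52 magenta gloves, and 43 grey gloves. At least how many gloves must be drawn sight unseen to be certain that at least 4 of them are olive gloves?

275

In the worst case for collecting olive gloves, every non-olive glove comes out first.
There are 8 + 28 + 18 + 15 + 30 + 46 + 31 + 52 + 43 = 271 non-olive gloves altogether.
After those, each further glove must be olive, so 271 + 4 = 275 draws guarantee 4 olive gloves.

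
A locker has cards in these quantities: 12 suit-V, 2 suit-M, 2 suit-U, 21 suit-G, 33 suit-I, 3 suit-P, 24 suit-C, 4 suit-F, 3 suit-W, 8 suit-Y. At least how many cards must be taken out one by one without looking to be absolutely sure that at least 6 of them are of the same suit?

40

By the pigeonhole principle, put each drawn card into a box by suit. The largest draw with every box below 6 takes min(count, 5) from each suit; suits with fewer than 5 contribute all they have.
Σ min(cᵢ, 5) = 5 + 2 + 2 + 5 + 5 + 3 + 5 + 4 + 3 + 5 = 39.
Draw number 39 + 1 = 40 must push one box to 6.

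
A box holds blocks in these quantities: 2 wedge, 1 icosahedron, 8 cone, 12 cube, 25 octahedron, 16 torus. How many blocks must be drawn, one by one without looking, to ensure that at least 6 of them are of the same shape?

By pigeonhole, the 6 shapes are the holes; the blocks drawn are the pigeons.
To avoid 6 of any one shape, the worst case takes at most 5 of each shape, or every block of a shape that has fewer than 5.
That gives 2 + 1 + 5 + 5 + 5 + 5 = 23 blocks with no shape reaching 6.
The next block forces some shape to 6, so 23 + 1 = 24.

24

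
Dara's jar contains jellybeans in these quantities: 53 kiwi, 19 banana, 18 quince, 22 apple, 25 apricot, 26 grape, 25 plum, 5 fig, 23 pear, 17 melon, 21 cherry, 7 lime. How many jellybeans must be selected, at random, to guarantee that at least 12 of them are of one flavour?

123

The 12 flavours are the holes; the jellybeans drawn are the pigeons.
To avoid 12 of any one flavour, the worst case takes at most 11 of each flavour, or every jellybean of a flavour that has fewer than 11.
That gives 11 + 11 + 11 + 11 + 11 + 11 + 11 + 5 + 11 + 11 + 11 + 7 = 122 jellybeans with no flavour reaching 12.
The next jellybean forces some flavour to 12, so 122 + 1 = 123.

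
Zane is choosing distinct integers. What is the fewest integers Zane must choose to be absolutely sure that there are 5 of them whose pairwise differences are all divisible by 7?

Integers whose pairwise differences are multiples of 7 are exactly those sharing a remainder mod 7. Pigeonhole: the 7 residue classes mod 7 are the pigeonholes.
With 28 integers one could put 4 in each residue class and have no class reach 5.
The 29th integer pushes some class to 5, so 7·4 + 1 = 29.

29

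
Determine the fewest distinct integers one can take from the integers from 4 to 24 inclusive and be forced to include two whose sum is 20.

16

Group the elements by complementary pair {x, 20−x}: {4,16}, {5,15}, {6,14}, …, giving 6 two-element pairs, the single value 10 (it cannot pair with itself since the integers are distinct), and 8 integers whose partner 20−x falls outside [4,24].
Treating each of those 15 groups as a pigeonhole, one can pick one integer per group — 15 integers — with no two summing to 20.
The 16th integer lands in an occupied pair, forcing a sum of 20.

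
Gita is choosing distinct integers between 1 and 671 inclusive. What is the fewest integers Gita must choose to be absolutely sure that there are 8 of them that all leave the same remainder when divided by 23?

162

The 23 residue classes mod 23 are the pigeonholes.
With 161 integers one could put 7 in each residue class and have no class reach 8.
The 162nd integer pushes some class to 8, so 23·7 + 1 = 162.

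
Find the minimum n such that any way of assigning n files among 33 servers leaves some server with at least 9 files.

With 264 files one could put exactly 8 in each of the 33 servers, and no server would reach 9.
Pigeonhole: one more file must land in a server that already has 8, giving it 9.
So 33 × 8 + 1 = 265 files are required.

265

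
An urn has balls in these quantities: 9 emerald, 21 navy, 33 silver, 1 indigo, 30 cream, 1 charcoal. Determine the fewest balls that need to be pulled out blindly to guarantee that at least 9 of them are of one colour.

35

By the pigeonhole principle, the 6 colours are the holes; the balls drawn are the pigeons.
To avoid 9 of any one colour, the worst case takes at most 8 of each colour, or every ball of a colour that has fewer than 8.
That gives 8 + 8 + 8 + 1 + 8 + 1 = 34 balls with no colour reaching 9.
The next ball forces some colour to 9, so 34 + 1 = 35.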